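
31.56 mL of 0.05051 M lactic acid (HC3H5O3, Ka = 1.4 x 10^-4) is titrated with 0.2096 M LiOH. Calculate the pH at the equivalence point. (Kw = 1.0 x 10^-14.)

8.23

n(HC3H5O3) = 0.05051 x 0.03156 = 0.001594 mol; V(LiOH) at equivalence = 0.001594/0.2096 = 0.007605 L.
At equivalence all the acid is converted to C3H5O3-; total volume = 0.03156 + 0.007605 = 0.03917 L, so [C3H5O3-] = 0.001594/0.03917 = 0.04070 M.
Kb = Kw/Ka = 1.0e-14 / 1.4 x 10^-4 = 7.14e-11.
[OH^-] = sqrt(Kb x [C3H5O3-]) = sqrt(7.14e-11 x 0.04070) = 1.71e-6 M.
pOH = 5.77, so pH = 14.00 - 5.77 = 8.23.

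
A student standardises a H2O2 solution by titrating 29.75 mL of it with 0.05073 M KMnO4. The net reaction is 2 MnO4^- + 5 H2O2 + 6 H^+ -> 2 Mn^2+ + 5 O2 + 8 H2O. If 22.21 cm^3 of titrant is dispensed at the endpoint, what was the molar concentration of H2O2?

0.0947 M

n(KMnO4) = 0.05073 x 0.02221 = 0.001127 mol.
From the balanced equation, 2 mol KMnO4 reacts with 5 mol H2O2, so n(H2O2) = 0.001127 x 5/2 = 0.002817 mol.
[H2O2] = 0.002817 / 0.02975 L = 0.0947 M.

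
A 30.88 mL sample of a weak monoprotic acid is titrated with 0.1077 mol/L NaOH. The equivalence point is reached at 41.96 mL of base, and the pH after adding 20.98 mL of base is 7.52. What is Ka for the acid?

3.0 x 10^-8

20.98 mL is half of the equivalence volume, so this is the half-equivalence point where [HA] = [A^-].
At half-equivalence pH = pKa, so pKa = 7.52.
Ka = 10^(-7.52) = 3.0 x 10^-8.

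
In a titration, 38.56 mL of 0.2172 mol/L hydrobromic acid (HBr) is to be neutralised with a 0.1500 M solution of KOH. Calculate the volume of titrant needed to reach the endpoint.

55.8 mL

n(HBr) = 0.2172 mol/L x 0.03856 L = 0.008375 mol.
At equivalence n(KOH) = n(HBr) = 0.008375 mol.
V(KOH) = 0.008375 / 0.1500 = 0.05583 L = 55.8 mL.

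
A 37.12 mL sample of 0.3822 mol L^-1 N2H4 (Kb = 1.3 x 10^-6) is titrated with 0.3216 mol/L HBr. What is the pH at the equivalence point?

4.44

n(N2H4) = 0.3822 x 0.03712 = 0.01419 mol; V(HBr) at equivalence = 0.01419/0.3216 = 0.04411 L.
At equivalence the base is fully converted to N2H5+; total volume = 0.08123 L, so [N2H5+] = 0.01419/0.08123 = 0.1746 M.
Ka(N2H5+) = Kw/Kb = 1.0e-14 / 1.3 x 10^-6 = 7.69e-9.
[H^+] = sqrt(Ka x [N2H5+]) = sqrt(7.69e-9 x 0.1746) = 3.67e-5 M.
pH = -log(3.67e-5) = 4.44.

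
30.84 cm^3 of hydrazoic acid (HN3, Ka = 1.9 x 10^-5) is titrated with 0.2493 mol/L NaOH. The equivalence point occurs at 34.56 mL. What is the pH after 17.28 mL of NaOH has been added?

17.28 mL is exactly half the equivalence volume (34.56/2), i.e. the half-equivalence point.
There, n(HA) = n(A^-), so pH = pKa = -log(1.9 x 10^-5) = 4.72.

4.72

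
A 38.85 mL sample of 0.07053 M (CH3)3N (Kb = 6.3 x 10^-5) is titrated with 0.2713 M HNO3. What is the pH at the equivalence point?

n((CH3)3N) = 0.07053 x 0.03885 = 0.002740 mol; V(HNO3) at equivalence = 0.002740/0.2713 = 0.01010 L.
At equivalence the base is fully converted to (CH3)3NH+; total volume = 0.04895 L, so [(CH3)3NH+] = 0.002740/0.04895 = 0.05598 M.
Ka((CH3)3NH+) = Kw/Kb = 1.0e-14 / 6.3 x 10^-5 = 1.59e-10.
[H^+] = sqrt(Ka x [(CH3)3NH+]) = sqrt(1.59e-10 x 0.05598) = 2.98e-6 M.
pH = -log(2.98e-6) = 5.53.

5.53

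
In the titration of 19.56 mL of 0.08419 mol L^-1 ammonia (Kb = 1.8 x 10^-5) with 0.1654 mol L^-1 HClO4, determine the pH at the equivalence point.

5.25

n(NH3) = 0.08419 x 0.01956 = 0.001647 mol; V(HClO4) at equivalence = 0.001647/0.1654 = 0.009956 L.
At equivalence the base is fully converted to NH4+; total volume = 0.02952 L, so [NH4+] = 0.001647/0.02952 = 0.05579 M.
Ka(NH4+) = Kw/Kb = 1.0e-14 / 1.8 x 10^-5 = 5.56e-10.
[H^+] = sqrt(Ka x [NH4+]) = sqrt(5.56e-10 x 0.05579) = 5.57e-6 M.
pH = -log(5.57e-6) = 5.25.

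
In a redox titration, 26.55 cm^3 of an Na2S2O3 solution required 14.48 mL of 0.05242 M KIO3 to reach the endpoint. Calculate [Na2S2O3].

n(KIO3) = 0.05242 x 0.01448 = 0.0007590 mol.
From the balanced equation, 1 mol KIO3 reacts with 6 mol Na2S2O3, so n(Na2S2O3) = 0.0007590 x 6/1 = 0.004554 mol.
[Na2S2O3] = 0.004554 / 0.02655 L = 0.172 M.

0.172 M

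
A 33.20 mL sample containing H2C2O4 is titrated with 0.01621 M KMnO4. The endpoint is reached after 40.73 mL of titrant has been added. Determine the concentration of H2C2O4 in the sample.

n(KMnO4) = 0.01621 x 0.04073 = 0.0006602 mol.
From the balanced equation, 2 mol KMnO4 reacts with 5 mol H2C2O4, so n(H2C2O4) = 0.0006602 x 5/2 = 0.001651 mol.
[H2C2O4] = 0.001651 / 0.03320 L = 0.0497 M.

0.0497 M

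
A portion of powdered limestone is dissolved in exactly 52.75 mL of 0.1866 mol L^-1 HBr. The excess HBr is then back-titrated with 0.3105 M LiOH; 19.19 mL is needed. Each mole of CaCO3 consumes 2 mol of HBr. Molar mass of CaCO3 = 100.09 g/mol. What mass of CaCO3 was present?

Total n(HBr) added = 0.1866 x 0.05275 = 0.009843 mol.
n(LiOH) used = 0.3105 x 0.01919 = 0.005958 mol, which equals the excess n(HBr).
So n(HBr) consumed by the sample = 0.009843 - 0.005958 = 0.003885 mol.
n(CaCO3) = 0.003885 / 2 = 0.001942 mol.
mass = 0.001942 mol x 100.09 g/mol = 0.194 g.

0.194 g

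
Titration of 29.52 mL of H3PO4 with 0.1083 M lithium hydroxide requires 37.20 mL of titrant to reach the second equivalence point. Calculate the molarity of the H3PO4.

0.0682 M

n(LiOH) = 0.1083 x 0.03720 = 0.004029 mol.
At the second equivalence point, 2 mol OH^- react per mol H3PO4, so n(H3PO4) = 0.004029 / 2 = 0.002014 mol.
[H3PO4] = 0.002014 / 0.02952 L = 0.0682 M.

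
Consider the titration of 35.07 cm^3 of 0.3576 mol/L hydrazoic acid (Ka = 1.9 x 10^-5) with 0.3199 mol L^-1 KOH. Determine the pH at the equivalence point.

8.97

n(HN3) = 0.3576 x 0.03507 = 0.01254 mol; V(KOH) at equivalence = 0.01254/0.3199 = 0.03920 L.
At equivalence all the acid is converted to N3-; total volume = 0.03507 + 0.03920 = 0.07427 L, so [N3-] = 0.01254/0.07427 = 0.1689 M.
Kb = Kw/Ka = 1.0e-14 / 1.9 x 10^-5 = 5.26e-10.
[OH^-] = sqrt(Kb x [N3-]) = sqrt(5.26e-10 x 0.1689) = 9.43e-6 M.
pOH = 5.03, so pH = 14.00 - 5.03 = 8.97.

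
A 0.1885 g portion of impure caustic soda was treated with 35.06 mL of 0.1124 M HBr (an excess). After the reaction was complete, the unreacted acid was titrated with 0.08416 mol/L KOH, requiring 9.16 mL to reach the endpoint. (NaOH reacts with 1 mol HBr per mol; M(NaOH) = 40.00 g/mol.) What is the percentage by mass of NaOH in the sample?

67.3%

Total n(HBr) added = 0.1124 x 0.03506 = 0.003941 mol.
n(KOH) used = 0.08416 x 0.009160 = 0.0007709 mol, which equals the excess n(HBr).
So n(HBr) consumed by the sample = 0.003941 - 0.0007709 = 0.003170 mol.
n(NaOH) = 0.003170 / 1 = 0.003170 mol.
mass NaOH = 0.003170 x 40.00 = 0.1268 g, so %NaOH = 0.1268/0.1885 x 100 = 67.3%.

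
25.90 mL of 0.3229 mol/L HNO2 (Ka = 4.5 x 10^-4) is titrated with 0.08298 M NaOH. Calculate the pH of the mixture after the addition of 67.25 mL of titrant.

3.65

Initial n(HNO2) = 0.3229 x 0.02590 = 0.008363 mol.
n(NaOH) added = 0.08298 x 0.06725 = 0.005580 mol, converting that many moles of HNO2 to NO2-.
Remaining n(HNO2) = 0.002783 mol; n(NO2-) = 0.005580 mol.
By Henderson-Hasselbalch, pH = pKa + log([A^-]/[HA]) = 3.35 + log(0.005580/0.002783) = 3.35 + (+0.30) = 3.65.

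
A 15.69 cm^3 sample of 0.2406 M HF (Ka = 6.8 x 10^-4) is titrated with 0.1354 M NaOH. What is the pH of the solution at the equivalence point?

n(HF) = 0.2406 x 0.01569 = 0.003775 mol; V(NaOH) at equivalence = 0.003775/0.1354 = 0.02788 L.
At equivalence all the acid is converted to F-; total volume = 0.01569 + 0.02788 = 0.04357 L, so [F-] = 0.003775/0.04357 = 0.08664 M.
Kb = Kw/Ka = 1.0e-14 / 6.8 x 10^-4 = 1.47e-11.
[OH^-] = sqrt(Kb x [F-]) = sqrt(1.47e-11 x 0.08664) = 1.13e-6 M.
pOH = 5.95, so pH = 14.00 - 5.95 = 8.05.

8.05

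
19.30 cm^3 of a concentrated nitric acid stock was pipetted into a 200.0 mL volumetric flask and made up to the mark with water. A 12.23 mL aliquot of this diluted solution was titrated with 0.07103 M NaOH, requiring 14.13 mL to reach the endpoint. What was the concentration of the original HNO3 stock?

n(NaOH) = 0.07103 x 0.01413 = 0.001004 mol.
n(HNO3) in the aliquot = 0.001004 mol.
[diluted HNO3] = 0.001004 / 0.01223 = 0.08206 M.
Dilution factor = 200.0/19.30 = 10.36, so [stock] = 0.08206 x 10.36 = 0.850 M.

0.850 M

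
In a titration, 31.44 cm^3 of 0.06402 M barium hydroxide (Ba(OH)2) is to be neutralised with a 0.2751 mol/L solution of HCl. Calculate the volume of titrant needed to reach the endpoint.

n(Ba(OH)2) = 0.06402 mol/L x 0.03144 L = 0.002013 mol.
The neutralisation is 1 Ba(OH)2 : 2 HCl, so n(HCl) = 0.002013 x 2/1 = 0.004026 mol.
V(HCl) = 0.004026 / 0.2751 = 0.01463 L = 14.6 mL.

14.6 mL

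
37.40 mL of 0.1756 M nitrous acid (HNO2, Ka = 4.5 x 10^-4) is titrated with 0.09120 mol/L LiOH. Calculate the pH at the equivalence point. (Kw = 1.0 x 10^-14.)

8.06

n(HNO2) = 0.1756 x 0.03740 = 0.006567 mol; V(LiOH) at equivalence = 0.006567/0.09120 = 0.07201 L.
At equivalence all the acid is converted to NO2-; total volume = 0.03740 + 0.07201 = 0.1094 L, so [NO2-] = 0.006567/0.1094 = 0.06003 M.
Kb = Kw/Ka = 1.0e-14 / 4.5 x 10^-4 = 2.22e-11.
[OH^-] = sqrt(Kb x [NO2-]) = sqrt(2.22e-11 x 0.06003) = 1.15e-6 M.
pOH = 5.94, so pH = 14.00 - 5.94 = 8.06.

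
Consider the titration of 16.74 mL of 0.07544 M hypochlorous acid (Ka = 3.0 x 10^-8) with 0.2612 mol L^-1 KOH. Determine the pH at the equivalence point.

10.15

n(HClO) = 0.07544 x 0.01674 = 0.001263 mol; V(KOH) at equivalence = 0.001263/0.2612 = 0.004835 L.
At equivalence all the acid is converted to ClO-; total volume = 0.01674 + 0.004835 = 0.02157 L, so [ClO-] = 0.001263/0.02157 = 0.05853 M.
Kb = Kw/Ka = 1.0e-14 / 3.0 x 10^-8 = 3.33e-7.
[OH^-] = sqrt(Kb x [ClO-]) = sqrt(3.33e-7 x 0.05853) = 0.000140 M.
pOH = 3.85, so pH = 14.00 - 3.85 = 10.15.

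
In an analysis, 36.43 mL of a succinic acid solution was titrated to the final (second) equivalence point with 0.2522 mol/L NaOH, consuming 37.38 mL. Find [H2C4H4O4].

n(NaOH) = 0.2522 x 0.03738 = 0.009427 mol.
At the final (second) equivalence point, 2 mol OH^- react per mol H2C4H4O4, so n(H2C4H4O4) = 0.009427 / 2 = 0.004714 mol.
[H2C4H4O4] = 0.004714 / 0.03643 L = 0.129 M.

0.129 M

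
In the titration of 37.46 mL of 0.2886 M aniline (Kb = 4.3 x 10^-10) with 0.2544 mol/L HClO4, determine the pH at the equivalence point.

2.75

n(C6H5NH2) = 0.2886 x 0.03746 = 0.01081 mol; V(HClO4) at equivalence = 0.01081/0.2544 = 0.04250 L.
At equivalence the base is fully converted to C6H5NH3+; total volume = 0.07996 L, so [C6H5NH3+] = 0.01081/0.07996 = 0.1352 M.
Ka(C6H5NH3+) = Kw/Kb = 1.0e-14 / 4.3 x 10^-10 = 2.33e-5.
[H^+] = sqrt(Ka x [C6H5NH3+]) = sqrt(2.33e-5 x 0.1352) = 0.00177 M.
pH = -log(0.00177) = 2.75.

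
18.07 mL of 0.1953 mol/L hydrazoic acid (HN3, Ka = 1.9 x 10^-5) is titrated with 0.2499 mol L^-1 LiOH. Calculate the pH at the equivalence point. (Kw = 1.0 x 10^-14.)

n(HN3) = 0.1953 x 0.01807 = 0.003529 mol; V(LiOH) at equivalence = 0.003529/0.2499 = 0.01412 L.
At equivalence all the acid is converted to N3-; total volume = 0.01807 + 0.01412 = 0.03219 L, so [N3-] = 0.003529/0.03219 = 0.1096 M.
Kb = Kw/Ka = 1.0e-14 / 1.9 x 10^-5 = 5.26e-10.
[OH^-] = sqrt(Kb x [N3-]) = sqrt(5.26e-10 x 0.1096) = 7.60e-6 M.
pOH = 5.12, so pH = 14.00 - 5.12 = 8.88.

8.88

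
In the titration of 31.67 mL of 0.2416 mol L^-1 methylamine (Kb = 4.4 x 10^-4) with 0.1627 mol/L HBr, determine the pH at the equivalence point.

n(CH3NH2) = 0.2416 x 0.03167 = 0.007651 mol; V(HBr) at equivalence = 0.007651/0.1627 = 0.04703 L.
At equivalence the base is fully converted to CH3NH3+; total volume = 0.07870 L, so [CH3NH3+] = 0.007651/0.07870 = 0.09723 M.
Ka(CH3NH3+) = Kw/Kb = 1.0e-14 / 4.4 x 10^-4 = 2.27e-11.
[H^+] = sqrt(Ka x [CH3NH3+]) = sqrt(2.27e-11 x 0.09723) = 1.49e-6 M.
pH = -log(1.49e-6) = 5.83.

5.83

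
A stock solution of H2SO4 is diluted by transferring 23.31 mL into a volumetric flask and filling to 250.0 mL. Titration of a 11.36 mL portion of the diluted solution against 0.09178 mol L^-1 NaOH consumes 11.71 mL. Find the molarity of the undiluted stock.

n(NaOH) = 0.09178 x 0.01171 = 0.001075 mol.
n(H2SO4) in the aliquot = 0.001075 x 1/2 = 0.0005374 mol.
[diluted H2SO4] = 0.0005374 / 0.01136 = 0.04730 M.
Dilution factor = 250.0/23.31 = 10.73, so [stock] = 0.04730 x 10.73 = 0.507 M.

0.507 M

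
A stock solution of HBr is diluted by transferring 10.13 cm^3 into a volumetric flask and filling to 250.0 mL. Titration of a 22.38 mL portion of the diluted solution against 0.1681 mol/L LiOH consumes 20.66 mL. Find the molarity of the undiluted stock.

n(LiOH) = 0.1681 x 0.02066 = 0.003473 mol.
n(HBr) in the aliquot = 0.003473 mol.
[diluted HBr] = 0.003473 / 0.02238 = 0.1552 M.
Dilution factor = 250.0/10.13 = 24.68, so [stock] = 0.1552 x 24.68 = 3.83 M.

3.83 M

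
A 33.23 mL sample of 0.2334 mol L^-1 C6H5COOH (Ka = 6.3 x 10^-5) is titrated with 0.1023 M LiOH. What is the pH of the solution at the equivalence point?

n(C6H5COOH) = 0.2334 x 0.03323 = 0.007756 mol; V(LiOH) at equivalence = 0.007756/0.1023 = 0.07582 L.
At equivalence all the acid is converted to C6H5COO-; total volume = 0.03323 + 0.07582 = 0.1090 L, so [C6H5COO-] = 0.007756/0.1090 = 0.07113 M.
Kb = Kw/Ka = 1.0e-14 / 6.3 x 10^-5 = 1.59e-10.
[OH^-] = sqrt(Kb x [C6H5COO-]) = sqrt(1.59e-10 x 0.07113) = 3.36e-6 M.
pOH = 5.47, so pH = 14.00 - 5.47 = 8.53.

8.53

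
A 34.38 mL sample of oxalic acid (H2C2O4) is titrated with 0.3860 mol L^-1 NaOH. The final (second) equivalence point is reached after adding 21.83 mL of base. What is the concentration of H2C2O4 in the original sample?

0.123 M

n(NaOH) = 0.3860 x 0.02183 = 0.008426 mol.
At the final (second) equivalence point, 2 mol OH^- react per mol H2C2O4, so n(H2C2O4) = 0.008426 / 2 = 0.004213 mol.
[H2C2O4] = 0.004213 / 0.03438 L = 0.123 M.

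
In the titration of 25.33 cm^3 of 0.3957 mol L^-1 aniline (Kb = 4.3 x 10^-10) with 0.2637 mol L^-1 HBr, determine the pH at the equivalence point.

2.72

n(C6H5NH2) = 0.3957 x 0.02533 = 0.01002 mol; V(HBr) at equivalence = 0.01002/0.2637 = 0.03801 L.
At equivalence the base is fully converted to C6H5NH3+; total volume = 0.06334 L, so [C6H5NH3+] = 0.01002/0.06334 = 0.1582 M.
Ka(C6H5NH3+) = Kw/Kb = 1.0e-14 / 4.3 x 10^-10 = 2.33e-5.
[H^+] = sqrt(Ka x [C6H5NH3+]) = sqrt(2.33e-5 x 0.1582) = 0.00192 M.
pH = -log(0.00192) = 2.72.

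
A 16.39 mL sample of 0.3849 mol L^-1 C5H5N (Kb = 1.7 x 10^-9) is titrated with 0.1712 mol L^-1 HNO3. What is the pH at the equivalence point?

3.08

n(C5H5N) = 0.3849 x 0.01639 = 0.006309 mol; V(HNO3) at equivalence = 0.006309/0.1712 = 0.03685 L.
At equivalence the base is fully converted to C5H5NH+; total volume = 0.05324 L, so [C5H5NH+] = 0.006309/0.05324 = 0.1185 M.
Ka(C5H5NH+) = Kw/Kb = 1.0e-14 / 1.7 x 10^-9 = 5.88e-6.
[H^+] = sqrt(Ka x [C5H5NH+]) = sqrt(5.88e-6 x 0.1185) = 0.000835 M.
pH = -log(0.000835) = 3.08.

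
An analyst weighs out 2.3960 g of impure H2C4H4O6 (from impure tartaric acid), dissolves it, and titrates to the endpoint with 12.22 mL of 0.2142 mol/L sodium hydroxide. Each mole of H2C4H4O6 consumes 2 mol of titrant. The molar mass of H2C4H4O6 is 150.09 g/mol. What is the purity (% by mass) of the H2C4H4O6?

n(NaOH) = 0.2142 x 0.01222 = 0.002618 mol.
n(H2C4H4O6) = 0.002618 / 2 = 0.001309 mol.
mass of H2C4H4O6 = 0.001309 x 150.09 = 0.1964 g.
% purity = 0.1964 / 2.3960 x 100 = 8.20%.

8.20%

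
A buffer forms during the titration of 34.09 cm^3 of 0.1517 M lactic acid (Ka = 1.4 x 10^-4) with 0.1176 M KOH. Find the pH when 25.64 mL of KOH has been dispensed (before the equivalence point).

Initial n(HC3H5O3) = 0.1517 x 0.03409 = 0.005171 mol.
n(KOH) added = 0.1176 x 0.02564 = 0.003015 mol, converting that many moles of HC3H5O3 to C3H5O3-.
Remaining n(HC3H5O3) = 0.002156 mol; n(C3H5O3-) = 0.003015 mol.
By Henderson-Hasselbalch, pH = pKa + log([A^-]/[HA]) = 3.85 + log(0.003015/0.002156) = 3.85 + (+0.15) = 4.00.

4.00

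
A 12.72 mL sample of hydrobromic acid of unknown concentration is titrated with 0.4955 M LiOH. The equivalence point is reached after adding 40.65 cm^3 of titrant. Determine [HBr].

n(LiOH) delivered = 0.4955 x 0.04065 = 0.02014 mol.
For a 1:1 reaction, n(HBr) = 0.02014 mol.
[HBr] = 0.02014 mol / 0.01272 L = 1.58 M.

1.58 M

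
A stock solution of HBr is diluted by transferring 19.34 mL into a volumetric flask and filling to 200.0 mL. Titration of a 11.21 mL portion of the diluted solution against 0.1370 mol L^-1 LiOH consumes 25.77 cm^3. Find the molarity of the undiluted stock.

n(LiOH) = 0.1370 x 0.02577 = 0.003530 mol.
n(HBr) in the aliquot = 0.003530 mol.
[diluted HBr] = 0.003530 / 0.01121 = 0.3149 M.
Dilution factor = 200.0/19.34 = 10.34, so [stock] = 0.3149 x 10.34 = 3.26 M.

3.26 M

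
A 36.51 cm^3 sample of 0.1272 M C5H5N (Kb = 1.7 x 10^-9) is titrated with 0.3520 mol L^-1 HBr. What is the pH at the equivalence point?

n(C5H5N) = 0.1272 x 0.03651 = 0.004644 mol; V(HBr) at equivalence = 0.004644/0.3520 = 0.01319 L.
At equivalence the base is fully converted to C5H5NH+; total volume = 0.04970 L, so [C5H5NH+] = 0.004644/0.04970 = 0.09344 M.
Ka(C5H5NH+) = Kw/Kb = 1.0e-14 / 1.7 x 10^-9 = 5.88e-6.
[H^+] = sqrt(Ka x [C5H5NH+]) = sqrt(5.88e-6 x 0.09344) = 0.000741 M.
pH = -log(0.000741) = 3.13.

3.13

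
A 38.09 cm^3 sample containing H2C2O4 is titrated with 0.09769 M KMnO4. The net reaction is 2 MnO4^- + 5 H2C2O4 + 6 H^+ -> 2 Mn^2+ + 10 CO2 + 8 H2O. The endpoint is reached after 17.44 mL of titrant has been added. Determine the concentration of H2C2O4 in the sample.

n(KMnO4) = 0.09769 x 0.01744 = 0.001704 mol.
From the balanced equation, 2 mol KMnO4 reacts with 5 mol H2C2O4, so n(H2C2O4) = 0.001704 x 5/2 = 0.004259 mol.
[H2C2O4] = 0.004259 / 0.03809 L = 0.112 M.

0.112 M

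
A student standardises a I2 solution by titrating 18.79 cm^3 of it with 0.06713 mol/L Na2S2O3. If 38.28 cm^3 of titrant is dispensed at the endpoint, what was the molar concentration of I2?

0.0684 M

n(Na2S2O3) = 0.06713 x 0.03828 = 0.002570 mol.
From the balanced equation, 2 mol Na2S2O3 reacts with 1 mol I2, so n(I2) = 0.002570 x 1/2 = 0.001285 mol.
[I2] = 0.001285 / 0.01879 L = 0.0684 M.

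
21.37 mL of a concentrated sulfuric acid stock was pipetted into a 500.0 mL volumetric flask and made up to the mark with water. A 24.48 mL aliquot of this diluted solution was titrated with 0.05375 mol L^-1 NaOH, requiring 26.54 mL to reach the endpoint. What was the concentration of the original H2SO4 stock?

n(NaOH) = 0.05375 x 0.02654 = 0.001427 mol.
n(H2SO4) in the aliquot = 0.001427 x 1/2 = 0.0007133 mol.
[diluted H2SO4] = 0.0007133 / 0.02448 = 0.02914 M.
Dilution factor = 500.0/21.37 = 23.40, so [stock] = 0.02914 x 23.40 = 0.682 M.

0.682 M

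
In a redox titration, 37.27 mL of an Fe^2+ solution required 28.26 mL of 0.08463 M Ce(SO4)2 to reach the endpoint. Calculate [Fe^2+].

n(Ce(SO4)2) = 0.08463 x 0.02826 = 0.002392 mol.
From the balanced equation, 1 mol Ce(SO4)2 reacts with 1 mol Fe^2+, so n(Fe^2+) = 0.002392 x 1/1 = 0.002392 mol.
[Fe^2+] = 0.002392 / 0.03727 L = 0.0642 M.

0.0642 M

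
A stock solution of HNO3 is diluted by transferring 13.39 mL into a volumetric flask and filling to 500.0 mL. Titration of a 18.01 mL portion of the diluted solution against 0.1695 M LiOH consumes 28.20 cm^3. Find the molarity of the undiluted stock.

9.91 M

n(LiOH) = 0.1695 x 0.02820 = 0.004780 mol.
n(HNO3) in the aliquot = 0.004780 mol.
[diluted HNO3] = 0.004780 / 0.01801 = 0.2654 M.
Dilution factor = 500.0/13.39 = 37.34, so [stock] = 0.2654 x 37.34 = 9.91 M.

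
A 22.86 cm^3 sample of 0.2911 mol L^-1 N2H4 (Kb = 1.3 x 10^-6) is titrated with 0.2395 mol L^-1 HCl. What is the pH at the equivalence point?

4.50

n(N2H4) = 0.2911 x 0.02286 = 0.006655 mol; V(HCl) at equivalence = 0.006655/0.2395 = 0.02779 L.
At equivalence the base is fully converted to N2H5+; total volume = 0.05065 L, so [N2H5+] = 0.006655/0.05065 = 0.1314 M.
Ka(N2H5+) = Kw/Kb = 1.0e-14 / 1.3 x 10^-6 = 7.69e-9.
[H^+] = sqrt(Ka x [N2H5+]) = sqrt(7.69e-9 x 0.1314) = 3.18e-5 M.
pH = -log(3.18e-5) = 4.50.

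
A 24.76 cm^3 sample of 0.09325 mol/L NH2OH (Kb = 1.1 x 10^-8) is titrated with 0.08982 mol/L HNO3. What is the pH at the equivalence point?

n(NH2OH) = 0.09325 x 0.02476 = 0.002309 mol; V(HNO3) at equivalence = 0.002309/0.08982 = 0.02571 L.
At equivalence the base is fully converted to NH3OH+; total volume = 0.05047 L, so [NH3OH+] = 0.002309/0.05047 = 0.04575 M.
Ka(NH3OH+) = Kw/Kb = 1.0e-14 / 1.1 x 10^-8 = 9.09e-7.
[H^+] = sqrt(Ka x [NH3OH+]) = sqrt(9.09e-7 x 0.04575) = 0.000204 M.
pH = -log(0.000204) = 3.69.

3.69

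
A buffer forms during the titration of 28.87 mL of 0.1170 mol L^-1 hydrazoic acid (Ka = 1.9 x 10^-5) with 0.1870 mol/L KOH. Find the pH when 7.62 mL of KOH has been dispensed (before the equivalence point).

4.58

Initial n(HN3) = 0.1170 x 0.02887 = 0.003378 mol.
n(KOH) added = 0.1870 x 0.007620 = 0.001425 mol, converting that many moles of HN3 to N3-.
Remaining n(HN3) = 0.001953 mol; n(N3-) = 0.001425 mol.
By Henderson-Hasselbalch, pH = pKa + log([A^-]/[HA]) = 4.72 + log(0.001425/0.001953) = 4.72 + (-0.14) = 4.58.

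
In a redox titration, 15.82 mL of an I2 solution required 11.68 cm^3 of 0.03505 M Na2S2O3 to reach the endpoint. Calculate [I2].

0.0129 M

n(Na2S2O3) = 0.03505 x 0.01168 = 0.0004094 mol.
From the balanced equation, 2 mol Na2S2O3 reacts with 1 mol I2, so n(I2) = 0.0004094 x 1/2 = 0.0002047 mol.
[I2] = 0.0002047 / 0.01582 L = 0.0129 M.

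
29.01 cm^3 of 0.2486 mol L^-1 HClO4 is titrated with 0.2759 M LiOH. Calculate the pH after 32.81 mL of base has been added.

n(acid) = 0.2486 x 0.02901 = 0.007212 mol; n(LiOH) added = 0.2759 x 0.03281 = 0.009052 mol.
Base is in excess by 0.009052 - 0.007212 = 0.001840 mol in a total volume of 0.06182 L.
[OH^-] = 0.001840/0.06182 = 0.02977 M, so pOH = 1.53 and pH = 14.00 - 1.53 = 12.47.

12.47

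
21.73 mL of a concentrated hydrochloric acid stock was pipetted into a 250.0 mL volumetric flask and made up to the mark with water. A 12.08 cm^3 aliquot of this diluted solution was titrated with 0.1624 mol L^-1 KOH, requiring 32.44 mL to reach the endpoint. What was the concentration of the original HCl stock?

n(KOH) = 0.1624 x 0.03244 = 0.005268 mol.
n(HCl) in the aliquot = 0.005268 mol.
[diluted HCl] = 0.005268 / 0.01208 = 0.4361 M.
Dilution factor = 250.0/21.73 = 11.50, so [stock] = 0.4361 x 11.50 = 5.02 M.

5.02 M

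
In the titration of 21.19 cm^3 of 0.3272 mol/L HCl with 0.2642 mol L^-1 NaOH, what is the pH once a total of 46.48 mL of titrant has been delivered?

12.90

n(acid) = 0.3272 x 0.02119 = 0.006933 mol; n(NaOH) added = 0.2642 x 0.04648 = 0.01228 mol.
Base is in excess by 0.01228 - 0.006933 = 0.005347 mol in a total volume of 0.06767 L.
[OH^-] = 0.005347/0.06767 = 0.07901 M, so pOH = 1.10 and pH = 14.00 - 1.10 = 12.90.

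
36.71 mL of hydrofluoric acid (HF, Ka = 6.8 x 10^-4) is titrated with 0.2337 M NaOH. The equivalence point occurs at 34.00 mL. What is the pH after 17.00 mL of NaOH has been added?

17.00 mL is exactly half the equivalence volume (34.00/2), i.e. the half-equivalence point.
There, n(HA) = n(A^-), so pH = pKa = -log(6.8 x 10^-4) = 3.17.

3.17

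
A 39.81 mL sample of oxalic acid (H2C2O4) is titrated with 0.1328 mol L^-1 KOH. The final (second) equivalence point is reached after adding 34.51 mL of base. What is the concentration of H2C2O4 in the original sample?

0.0576 M

n(KOH) = 0.1328 x 0.03451 = 0.004583 mol.
At the final (second) equivalence point, 2 mol OH^- react per mol H2C2O4, so n(H2C2O4) = 0.004583 / 2 = 0.002291 mol.
[H2C2O4] = 0.002291 / 0.03981 L = 0.0576 M.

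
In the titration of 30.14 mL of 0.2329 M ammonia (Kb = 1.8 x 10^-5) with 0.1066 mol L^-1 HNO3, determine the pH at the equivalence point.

5.20

n(NH3) = 0.2329 x 0.03014 = 0.007020 mol; V(HNO3) at equivalence = 0.007020/0.1066 = 0.06585 L.
At equivalence the base is fully converted to NH4+; total volume = 0.09599 L, so [NH4+] = 0.007020/0.09599 = 0.07313 M.
Ka(NH4+) = Kw/Kb = 1.0e-14 / 1.8 x 10^-5 = 5.56e-10.
[H^+] = sqrt(Ka x [NH4+]) = sqrt(5.56e-10 x 0.07313) = 6.37e-6 M.
pH = -log(6.37e-6) = 5.20.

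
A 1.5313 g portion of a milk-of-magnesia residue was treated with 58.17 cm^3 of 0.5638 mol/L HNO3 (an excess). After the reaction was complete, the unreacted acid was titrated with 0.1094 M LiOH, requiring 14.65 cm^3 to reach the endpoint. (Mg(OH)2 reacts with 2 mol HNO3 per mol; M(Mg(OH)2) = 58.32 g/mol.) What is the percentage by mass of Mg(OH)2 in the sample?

59.4%

Total n(HNO3) added = 0.5638 x 0.05817 = 0.03280 mol.
n(LiOH) used = 0.1094 x 0.01465 = 0.001603 mol, which equals the excess n(HNO3).
So n(HNO3) consumed by the sample = 0.03280 - 0.001603 = 0.03119 mol.
n(Mg(OH)2) = 0.03119 / 2 = 0.01560 mol.
mass Mg(OH)2 = 0.01560 x 58.32 = 0.9096 g, so %Mg(OH)2 = 0.9096/1.5313 x 100 = 59.4%.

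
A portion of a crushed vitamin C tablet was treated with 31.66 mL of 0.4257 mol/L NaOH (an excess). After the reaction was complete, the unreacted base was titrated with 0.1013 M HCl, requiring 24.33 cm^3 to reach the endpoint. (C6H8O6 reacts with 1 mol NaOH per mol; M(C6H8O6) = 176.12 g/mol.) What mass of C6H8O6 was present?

1.94 g

Total n(NaOH) added = 0.4257 x 0.03166 = 0.01348 mol.
n(HCl) used = 0.1013 x 0.02433 = 0.002465 mol, which equals the excess n(NaOH).
So n(NaOH) consumed by the sample = 0.01348 - 0.002465 = 0.01101 mol.
n(C6H8O6) = 0.01101 / 1 = 0.01101 mol.
mass = 0.01101 mol x 176.12 g/mol = 1.94 g.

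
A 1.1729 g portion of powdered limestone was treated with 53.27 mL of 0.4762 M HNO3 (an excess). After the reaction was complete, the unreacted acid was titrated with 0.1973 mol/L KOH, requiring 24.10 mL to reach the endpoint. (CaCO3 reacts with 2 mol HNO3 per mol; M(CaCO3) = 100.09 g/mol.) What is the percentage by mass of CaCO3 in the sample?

87.9%

Total n(HNO3) added = 0.4762 x 0.05327 = 0.02537 mol.
n(KOH) used = 0.1973 x 0.02410 = 0.004755 mol, which equals the excess n(HNO3).
So n(HNO3) consumed by the sample = 0.02537 - 0.004755 = 0.02061 mol.
n(CaCO3) = 0.02061 / 2 = 0.01031 mol.
mass CaCO3 = 0.01031 x 100.09 = 1.032 g, so %CaCO3 = 1.032/1.1729 x 100 = 87.9%.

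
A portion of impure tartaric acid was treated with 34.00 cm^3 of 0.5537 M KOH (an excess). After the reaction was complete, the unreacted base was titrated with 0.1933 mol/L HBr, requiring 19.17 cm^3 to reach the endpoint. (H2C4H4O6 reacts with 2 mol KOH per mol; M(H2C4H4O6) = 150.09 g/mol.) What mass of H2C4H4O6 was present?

1.13 g

Total n(KOH) added = 0.5537 x 0.03400 = 0.01883 mol.
n(HBr) used = 0.1933 x 0.01917 = 0.003706 mol, which equals the excess n(KOH).
So n(KOH) consumed by the sample = 0.01883 - 0.003706 = 0.01512 mol.
n(H2C4H4O6) = 0.01512 / 2 = 0.007560 mol.
mass = 0.007560 mol x 150.09 g/mol = 1.13 g.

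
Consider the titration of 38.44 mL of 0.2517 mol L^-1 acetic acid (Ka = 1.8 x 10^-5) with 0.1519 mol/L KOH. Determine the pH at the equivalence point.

8.86

n(CH3COOH) = 0.2517 x 0.03844 = 0.009675 mol; V(KOH) at equivalence = 0.009675/0.1519 = 0.06370 L.
At equivalence all the acid is converted to CH3COO-; total volume = 0.03844 + 0.06370 = 0.1021 L, so [CH3COO-] = 0.009675/0.1021 = 0.09473 M.
Kb = Kw/Ka = 1.0e-14 / 1.8 x 10^-5 = 5.56e-10.
[OH^-] = sqrt(Kb x [CH3COO-]) = sqrt(5.56e-10 x 0.09473) = 7.25e-6 M.
pOH = 5.14, so pH = 14.00 - 5.14 = 8.86.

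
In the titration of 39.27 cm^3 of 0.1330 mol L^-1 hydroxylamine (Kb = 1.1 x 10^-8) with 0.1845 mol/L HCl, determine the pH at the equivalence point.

n(NH2OH) = 0.1330 x 0.03927 = 0.005223 mol; V(HCl) at equivalence = 0.005223/0.1845 = 0.02831 L.
At equivalence the base is fully converted to NH3OH+; total volume = 0.06758 L, so [NH3OH+] = 0.005223/0.06758 = 0.07729 M.
Ka(NH3OH+) = Kw/Kb = 1.0e-14 / 1.1 x 10^-8 = 9.09e-7.
[H^+] = sqrt(Ka x [NH3OH+]) = sqrt(9.09e-7 x 0.07729) = 0.000265 M.
pH = -log(0.000265) = 3.58.

3.58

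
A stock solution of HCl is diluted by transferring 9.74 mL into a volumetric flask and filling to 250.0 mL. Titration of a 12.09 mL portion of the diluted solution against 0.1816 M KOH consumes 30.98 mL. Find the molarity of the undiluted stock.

11.9 M

n(KOH) = 0.1816 x 0.03098 = 0.005626 mol.
n(HCl) in the aliquot = 0.005626 mol.
[diluted HCl] = 0.005626 / 0.01209 = 0.4653 M.
Dilution factor = 250.0/9.740 = 25.67, so [stock] = 0.4653 x 25.67 = 11.9 M.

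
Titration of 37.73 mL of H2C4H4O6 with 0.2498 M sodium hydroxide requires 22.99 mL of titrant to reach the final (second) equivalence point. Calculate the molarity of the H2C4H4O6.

n(NaOH) = 0.2498 x 0.02299 = 0.005743 mol.
At the final (second) equivalence point, 2 mol OH^- react per mol H2C4H4O6, so n(H2C4H4O6) = 0.005743 / 2 = 0.002871 mol.
[H2C4H4O6] = 0.002871 / 0.03773 L = 0.0761 M.

0.0761 M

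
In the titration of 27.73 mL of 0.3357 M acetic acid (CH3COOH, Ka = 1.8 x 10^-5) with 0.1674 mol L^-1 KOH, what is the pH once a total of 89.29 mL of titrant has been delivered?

n(acid) = 0.3357 x 0.02773 = 0.009309 mol; n(KOH) added = 0.1674 x 0.08929 = 0.01495 mol.
Base is in excess by 0.01495 - 0.009309 = 0.005638 mol in a total volume of 0.1170 L.
[OH^-] = 0.005638/0.1170 = 0.04818 M, so pOH = 1.32 and pH = 14.00 - 1.32 = 12.68.

12.68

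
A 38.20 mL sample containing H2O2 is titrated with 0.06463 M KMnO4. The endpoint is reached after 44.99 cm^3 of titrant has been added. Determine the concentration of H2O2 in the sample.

0.190 M

n(KMnO4) = 0.06463 x 0.04499 = 0.002908 mol.
From the balanced equation, 2 mol KMnO4 reacts with 5 mol H2O2, so n(H2O2) = 0.002908 x 5/2 = 0.007269 mol.
[H2O2] = 0.007269 / 0.03820 L = 0.190 M.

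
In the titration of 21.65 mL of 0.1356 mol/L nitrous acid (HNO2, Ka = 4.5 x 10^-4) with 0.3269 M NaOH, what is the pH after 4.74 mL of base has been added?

3.40

Initial n(HNO2) = 0.1356 x 0.02165 = 0.002936 mol.
n(NaOH) added = 0.3269 x 0.004740 = 0.001550 mol, converting that many moles of HNO2 to NO2-.
Remaining n(HNO2) = 0.001386 mol; n(NO2-) = 0.001550 mol.
By Henderson-Hasselbalch, pH = pKa + log([A^-]/[HA]) = 3.35 + log(0.001550/0.001386) = 3.35 + (+0.05) = 3.40.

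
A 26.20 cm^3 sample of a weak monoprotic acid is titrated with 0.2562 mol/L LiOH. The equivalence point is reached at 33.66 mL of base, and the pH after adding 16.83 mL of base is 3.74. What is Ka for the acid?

1.8 x 10^-4

16.83 mL is half of the equivalence volume, so this is the half-equivalence point where [HA] = [A^-].
At half-equivalence pH = pKa, so pKa = 3.74.
Ka = 10^(-3.74) = 1.8 x 10^-4.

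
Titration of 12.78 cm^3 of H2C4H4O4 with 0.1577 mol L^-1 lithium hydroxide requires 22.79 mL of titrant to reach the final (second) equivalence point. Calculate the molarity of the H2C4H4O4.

n(LiOH) = 0.1577 x 0.02279 = 0.003594 mol.
At the final (second) equivalence point, 2 mol OH^- react per mol H2C4H4O4, so n(H2C4H4O4) = 0.003594 / 2 = 0.001797 mol.
[H2C4H4O4] = 0.001797 / 0.01278 L = 0.141 M.

0.141 M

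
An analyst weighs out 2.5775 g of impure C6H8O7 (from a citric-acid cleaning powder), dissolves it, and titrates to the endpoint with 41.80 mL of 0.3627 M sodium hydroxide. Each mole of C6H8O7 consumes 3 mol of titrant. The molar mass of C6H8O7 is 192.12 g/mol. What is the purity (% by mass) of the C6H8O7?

37.7%

n(NaOH) = 0.3627 x 0.04180 = 0.01516 mol.
n(C6H8O7) = 0.01516 / 3 = 0.005054 mol.
mass of C6H8O7 = 0.005054 x 192.12 = 0.9709 g.
% purity = 0.9709 / 2.5775 x 100 = 37.7%.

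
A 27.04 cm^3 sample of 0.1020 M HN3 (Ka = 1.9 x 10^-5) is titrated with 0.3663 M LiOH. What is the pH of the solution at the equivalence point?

n(HN3) = 0.1020 x 0.02704 = 0.002758 mol; V(LiOH) at equivalence = 0.002758/0.3663 = 0.007530 L.
At equivalence all the acid is converted to N3-; total volume = 0.02704 + 0.007530 = 0.03457 L, so [N3-] = 0.002758/0.03457 = 0.07978 M.
Kb = Kw/Ka = 1.0e-14 / 1.9 x 10^-5 = 5.26e-10.
[OH^-] = sqrt(Kb x [N3-]) = sqrt(5.26e-10 x 0.07978) = 6.48e-6 M.
pOH = 5.19, so pH = 14.00 - 5.19 = 8.81.

8.81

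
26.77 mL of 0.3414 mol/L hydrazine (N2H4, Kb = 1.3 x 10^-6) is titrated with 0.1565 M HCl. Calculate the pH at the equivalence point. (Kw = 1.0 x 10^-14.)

4.54

n(N2H4) = 0.3414 x 0.02677 = 0.009139 mol; V(HCl) at equivalence = 0.009139/0.1565 = 0.05840 L.
At equivalence the base is fully converted to N2H5+; total volume = 0.08517 L, so [N2H5+] = 0.009139/0.08517 = 0.1073 M.
Ka(N2H5+) = Kw/Kb = 1.0e-14 / 1.3 x 10^-6 = 7.69e-9.
[H^+] = sqrt(Ka x [N2H5+]) = sqrt(7.69e-9 x 0.1073) = 2.87e-5 M.
pH = -log(2.87e-5) = 4.54.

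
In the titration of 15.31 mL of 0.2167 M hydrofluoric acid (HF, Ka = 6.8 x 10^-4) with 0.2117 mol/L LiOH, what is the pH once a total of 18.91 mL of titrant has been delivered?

12.30

n(acid) = 0.2167 x 0.01531 = 0.003318 mol; n(LiOH) added = 0.2117 x 0.01891 = 0.004003 mol.
Base is in excess by 0.004003 - 0.003318 = 0.0006856 mol in a total volume of 0.03422 L.
[OH^-] = 0.0006856/0.03422 = 0.02003 M, so pOH = 1.70 and pH = 14.00 - 1.70 = 12.30.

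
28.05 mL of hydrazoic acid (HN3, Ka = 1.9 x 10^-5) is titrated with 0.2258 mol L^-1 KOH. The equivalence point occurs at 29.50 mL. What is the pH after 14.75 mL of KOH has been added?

4.72

14.75 mL is exactly half the equivalence volume (29.50/2), i.e. the half-equivalence point.
There, n(HA) = n(A^-), so pH = pKa = -log(1.9 x 10^-5) = 4.72.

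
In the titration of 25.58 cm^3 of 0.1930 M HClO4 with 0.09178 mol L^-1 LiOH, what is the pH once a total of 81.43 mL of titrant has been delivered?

n(acid) = 0.1930 x 0.02558 = 0.004937 mol; n(LiOH) added = 0.09178 x 0.08143 = 0.007474 mol.
Base is in excess by 0.007474 - 0.004937 = 0.002537 mol in a total volume of 0.1070 L.
[OH^-] = 0.002537/0.1070 = 0.02371 M, so pOH = 1.63 and pH = 14.00 - 1.63 = 12.37.

12.37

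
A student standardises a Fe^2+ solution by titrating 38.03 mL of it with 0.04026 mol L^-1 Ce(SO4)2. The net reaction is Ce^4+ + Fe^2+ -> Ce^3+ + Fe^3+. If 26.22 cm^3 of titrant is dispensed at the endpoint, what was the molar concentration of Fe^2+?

0.0278 M

n(Ce(SO4)2) = 0.04026 x 0.02622 = 0.001056 mol.
From the balanced equation, 1 mol Ce(SO4)2 reacts with 1 mol Fe^2+, so n(Fe^2+) = 0.001056 x 1/1 = 0.001056 mol.
[Fe^2+] = 0.001056 / 0.03803 L = 0.0278 M.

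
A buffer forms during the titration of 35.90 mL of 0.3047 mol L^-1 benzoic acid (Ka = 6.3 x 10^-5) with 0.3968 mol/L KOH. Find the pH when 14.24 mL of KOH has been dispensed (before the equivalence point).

Initial n(C6H5COOH) = 0.3047 x 0.03590 = 0.01094 mol.
n(KOH) added = 0.3968 x 0.01424 = 0.005650 mol, converting that many moles of C6H5COOH to C6H5COO-.
Remaining n(C6H5COOH) = 0.005288 mol; n(C6H5COO-) = 0.005650 mol.
By Henderson-Hasselbalch, pH = pKa + log([A^-]/[HA]) = 4.20 + log(0.005650/0.005288) = 4.20 + (+0.03) = 4.23.

4.23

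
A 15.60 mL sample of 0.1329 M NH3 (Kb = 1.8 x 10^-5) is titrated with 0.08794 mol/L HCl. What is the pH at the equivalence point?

5.27

n(NH3) = 0.1329 x 0.01560 = 0.002073 mol; V(HCl) at equivalence = 0.002073/0.08794 = 0.02358 L.
At equivalence the base is fully converted to NH4+; total volume = 0.03918 L, so [NH4+] = 0.002073/0.03918 = 0.05292 M.
Ka(NH4+) = Kw/Kb = 1.0e-14 / 1.8 x 10^-5 = 5.56e-10.
[H^+] = sqrt(Ka x [NH4+]) = sqrt(5.56e-10 x 0.05292) = 5.42e-6 M.
pH = -log(5.42e-6) = 5.27.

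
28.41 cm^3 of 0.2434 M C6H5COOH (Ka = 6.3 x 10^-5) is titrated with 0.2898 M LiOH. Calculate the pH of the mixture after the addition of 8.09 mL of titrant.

Initial n(C6H5COOH) = 0.2434 x 0.02841 = 0.006915 mol.
n(LiOH) added = 0.2898 x 0.008090 = 0.002344 mol, converting that many moles of C6H5COOH to C6H5COO-.
Remaining n(C6H5COOH) = 0.004571 mol; n(C6H5COO-) = 0.002344 mol.
By Henderson-Hasselbalch, pH = pKa + log([A^-]/[HA]) = 4.20 + log(0.002344/0.004571) = 4.20 + (-0.29) = 3.91.

3.91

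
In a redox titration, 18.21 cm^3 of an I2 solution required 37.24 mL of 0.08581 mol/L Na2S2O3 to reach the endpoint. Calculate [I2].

n(Na2S2O3) = 0.08581 x 0.03724 = 0.003196 mol.
From the balanced equation, 2 mol Na2S2O3 reacts with 1 mol I2, so n(I2) = 0.003196 x 1/2 = 0.001598 mol.
[I2] = 0.001598 / 0.01821 L = 0.0877 M.

0.0877 M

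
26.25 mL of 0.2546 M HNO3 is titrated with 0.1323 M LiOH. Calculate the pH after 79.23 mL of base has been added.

12.56

n(acid) = 0.2546 x 0.02625 = 0.006683 mol; n(LiOH) added = 0.1323 x 0.07923 = 0.01048 mol.
Base is in excess by 0.01048 - 0.006683 = 0.003799 mol in a total volume of 0.1055 L.
[OH^-] = 0.003799/0.1055 = 0.03602 M, so pOH = 1.44 and pH = 14.00 - 1.44 = 12.56.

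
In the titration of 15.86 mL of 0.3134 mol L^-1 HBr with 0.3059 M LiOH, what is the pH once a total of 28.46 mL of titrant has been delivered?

n(acid) = 0.3134 x 0.01586 = 0.004971 mol; n(LiOH) added = 0.3059 x 0.02846 = 0.008706 mol.
Base is in excess by 0.008706 - 0.004971 = 0.003735 mol in a total volume of 0.04432 L.
[OH^-] = 0.003735/0.04432 = 0.08428 M, so pOH = 1.07 and pH = 14.00 - 1.07 = 12.93.

12.93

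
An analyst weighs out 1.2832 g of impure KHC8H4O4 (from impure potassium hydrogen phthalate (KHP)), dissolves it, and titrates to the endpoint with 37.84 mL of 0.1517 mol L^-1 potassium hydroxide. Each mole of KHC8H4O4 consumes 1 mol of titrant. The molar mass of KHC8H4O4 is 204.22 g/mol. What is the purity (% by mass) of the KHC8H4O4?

91.4%

n(KOH) = 0.1517 x 0.03784 = 0.005740 mol.
n(KHC8H4O4) = 0.005740 / 1 = 0.005740 mol.
mass of KHC8H4O4 = 0.005740 x 204.22 = 1.172 g.
% purity = 1.172 / 1.2832 x 100 = 91.4%.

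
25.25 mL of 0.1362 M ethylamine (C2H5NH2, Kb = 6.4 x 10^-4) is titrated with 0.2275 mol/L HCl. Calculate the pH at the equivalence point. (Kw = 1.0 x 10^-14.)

n(C2H5NH2) = 0.1362 x 0.02525 = 0.003439 mol; V(HCl) at equivalence = 0.003439/0.2275 = 0.01512 L.
At equivalence the base is fully converted to C2H5NH3+; total volume = 0.04037 L, so [C2H5NH3+] = 0.003439/0.04037 = 0.08520 M.
Ka(C2H5NH3+) = Kw/Kb = 1.0e-14 / 6.4 x 10^-4 = 1.56e-11.
[H^+] = sqrt(Ka x [C2H5NH3+]) = sqrt(1.56e-11 x 0.08520) = 1.15e-6 M.
pH = -log(1.15e-6) = 5.94.

5.94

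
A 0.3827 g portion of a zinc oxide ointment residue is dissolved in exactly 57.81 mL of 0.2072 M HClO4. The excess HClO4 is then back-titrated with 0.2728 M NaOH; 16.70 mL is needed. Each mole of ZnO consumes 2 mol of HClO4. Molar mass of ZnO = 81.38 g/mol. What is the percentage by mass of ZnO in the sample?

78.9%

Total n(HClO4) added = 0.2072 x 0.05781 = 0.01198 mol.
n(NaOH) used = 0.2728 x 0.01670 = 0.004556 mol, which equals the excess n(HClO4).
So n(HClO4) consumed by the sample = 0.01198 - 0.004556 = 0.007422 mol.
n(ZnO) = 0.007422 / 2 = 0.003711 mol.
mass ZnO = 0.003711 x 81.38 = 0.3020 g, so %ZnO = 0.3020/0.3827 x 100 = 78.9%.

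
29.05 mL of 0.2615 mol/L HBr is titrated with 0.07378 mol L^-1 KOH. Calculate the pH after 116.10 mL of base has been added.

n(acid) = 0.2615 x 0.02905 = 0.007597 mol; n(KOH) added = 0.07378 x 0.1161 = 0.008566 mol.
Base is in excess by 0.008566 - 0.007597 = 0.0009693 mol in a total volume of 0.1452 L.
[OH^-] = 0.0009693/0.1452 = 0.006678 M, so pOH = 2.18 and pH = 14.00 - 2.18 = 11.82.

11.82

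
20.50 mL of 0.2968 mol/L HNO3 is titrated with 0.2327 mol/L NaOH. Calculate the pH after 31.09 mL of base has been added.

n(acid) = 0.2968 x 0.02050 = 0.006084 mol; n(NaOH) added = 0.2327 x 0.03109 = 0.007235 mol.
Base is in excess by 0.007235 - 0.006084 = 0.001150 mol in a total volume of 0.05159 L.
[OH^-] = 0.001150/0.05159 = 0.02230 M, so pOH = 1.65 and pH = 14.00 - 1.65 = 12.35.

12.35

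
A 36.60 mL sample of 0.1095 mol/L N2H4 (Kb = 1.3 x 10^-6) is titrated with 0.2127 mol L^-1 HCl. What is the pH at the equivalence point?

4.63

n(N2H4) = 0.1095 x 0.03660 = 0.004008 mol; V(HCl) at equivalence = 0.004008/0.2127 = 0.01884 L.
At equivalence the base is fully converted to N2H5+; total volume = 0.05544 L, so [N2H5+] = 0.004008/0.05544 = 0.07229 M.
Ka(N2H5+) = Kw/Kb = 1.0e-14 / 1.3 x 10^-6 = 7.69e-9.
[H^+] = sqrt(Ka x [N2H5+]) = sqrt(7.69e-9 x 0.07229) = 2.36e-5 M.
pH = -log(2.36e-5) = 4.63.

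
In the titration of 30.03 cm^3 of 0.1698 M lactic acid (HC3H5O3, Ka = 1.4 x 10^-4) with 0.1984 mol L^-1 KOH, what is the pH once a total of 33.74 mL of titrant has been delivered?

12.40

n(acid) = 0.1698 x 0.03003 = 0.005099 mol; n(KOH) added = 0.1984 x 0.03374 = 0.006694 mol.
Base is in excess by 0.006694 - 0.005099 = 0.001595 mol in a total volume of 0.06377 L.
[OH^-] = 0.001595/0.06377 = 0.02501 M, so pOH = 1.60 and pH = 14.00 - 1.60 = 12.40.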